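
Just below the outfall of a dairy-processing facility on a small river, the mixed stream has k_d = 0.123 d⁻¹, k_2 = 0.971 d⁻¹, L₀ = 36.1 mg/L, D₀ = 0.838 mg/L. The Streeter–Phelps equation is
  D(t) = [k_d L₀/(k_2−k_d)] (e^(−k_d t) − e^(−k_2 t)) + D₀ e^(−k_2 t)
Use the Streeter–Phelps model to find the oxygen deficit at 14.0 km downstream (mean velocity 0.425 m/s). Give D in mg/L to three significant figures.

Travel time t = x/v = 14.0 km / (0.425 m/s) = 14000 m / 0.425 m/s = 32940 s = 0.3813 d.
k_d L₀/(k_2−k_d) = 0.123×36.1/(0.971−0.123) = 4.440/0.8480 = 5.236 mg/L.
e^(−k_d t) = e^(−0.123×0.3813) = 0.9542; e^(−k_2 t) = e^(−0.971×0.3813) = 0.6906.
D = 5.236 × (0.9542 − 0.6906) + 0.838 × 0.6906 = 1.380 + 0.5787 = 1.959 mg/L.

D ≈ 1.96 mg/L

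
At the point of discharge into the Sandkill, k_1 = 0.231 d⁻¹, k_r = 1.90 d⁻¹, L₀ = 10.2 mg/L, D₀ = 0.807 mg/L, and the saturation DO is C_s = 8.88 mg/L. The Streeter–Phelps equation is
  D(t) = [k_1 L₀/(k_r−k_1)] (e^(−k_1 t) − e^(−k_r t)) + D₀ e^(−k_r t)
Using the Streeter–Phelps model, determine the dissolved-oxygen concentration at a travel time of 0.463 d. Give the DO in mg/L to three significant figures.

DO ≈ 7.86 mg/L

k_1 L₀/(k_r−k_1) = 0.231×10.2/(1.90−0.231) = 2.356/1.669 = 1.412 mg/L.
e^(−k_1 t) = e^(−0.231×0.4630) = 0.8986; e^(−k_r t) = e^(−1.90×0.4630) = 0.4149.
D = 1.412 × (0.8986 − 0.4149) + 0.807 × 0.4149 = 0.6828 + 0.3348 = 1.018 mg/L.
DO = C_s − D = 8.88 − 1.018 = 7.862 mg/L.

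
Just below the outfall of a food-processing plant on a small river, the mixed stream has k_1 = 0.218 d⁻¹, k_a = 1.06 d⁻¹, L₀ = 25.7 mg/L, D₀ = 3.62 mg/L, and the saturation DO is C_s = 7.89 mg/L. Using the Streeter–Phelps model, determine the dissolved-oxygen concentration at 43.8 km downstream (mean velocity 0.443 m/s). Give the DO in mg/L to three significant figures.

DO ≈ 3.61 mg/L

Travel time t = x/v = 43.8 km / (0.443 m/s) = 43800 m / 0.443 m/s = 98870 s = 1.144 d.
k_1 L₀/(k_a−k_1) = 0.218×25.7/(1.06−0.218) = 5.603/0.8420 = 6.654 mg/L.
e^(−k_1 t) = e^(−0.218×1.144) = 0.7792; e^(−k_a t) = e^(−1.06×1.144) = 0.2973.
D = 6.654 × (0.7792 − 0.2973) + 3.62 × 0.2973 = 3.207 + 1.076 = 4.283 mg/L.
DO = C_s − D = 7.89 − 4.283 = 3.607 mg/L.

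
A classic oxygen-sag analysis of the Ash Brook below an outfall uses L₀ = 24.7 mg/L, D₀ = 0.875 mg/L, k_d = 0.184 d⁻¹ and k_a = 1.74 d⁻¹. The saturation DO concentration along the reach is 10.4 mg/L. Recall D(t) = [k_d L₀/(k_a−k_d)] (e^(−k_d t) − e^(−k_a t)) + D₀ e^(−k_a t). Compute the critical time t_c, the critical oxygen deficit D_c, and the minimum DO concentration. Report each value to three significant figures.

With k_a/k_d = 9.457 and 1 − D₀(k_a−k_d)/(k_d L₀) = 0.7004,
t_c = ln(9.457 × 0.7004) / (1.74 − 0.184) = ln(6.624) / 1.556 = 1.891/1.556 = 1.215 d.
D_c = (k_d/k_a) L₀ e^(−k_d t_c) = (0.184/1.74) × 24.7 × e^(−0.184×1.215) = 0.1057 × 24.7 × 0.7997 = 2.089 mg/L.
Minimum DO = C_s − D_c = 10.4 − 2.089 = 8.311 mg/L.

t_c ≈ 1.22 d; D_c ≈ 2.09 mg/L; min DO ≈ 8.31 mg/L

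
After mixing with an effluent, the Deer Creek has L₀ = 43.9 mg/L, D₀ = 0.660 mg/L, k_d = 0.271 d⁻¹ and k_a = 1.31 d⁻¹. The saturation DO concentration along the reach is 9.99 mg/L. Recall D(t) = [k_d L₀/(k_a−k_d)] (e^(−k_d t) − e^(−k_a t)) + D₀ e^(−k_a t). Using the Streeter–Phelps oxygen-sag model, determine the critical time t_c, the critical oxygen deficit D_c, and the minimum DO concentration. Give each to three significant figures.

t_c ≈ 1.46 d; D_c ≈ 6.12 mg/L; min DO ≈ 3.87 mg/L

t_c = [1/(k_a−k_d)] ln[(k_a/k_d)(1 − D₀(k_a−k_d)/(k_d L₀))]
= [1/(1.31−0.271)] ln[(1.31/0.271)(1 − 0.660×1.039/(0.271×43.9))]
= (1/1.039) ln[4.834 × 0.9424] = 0.9625 × ln(4.555) = 0.9625 × 1.516 = 1.459 d.
D_c = (k_d/k_a) L₀ e^(−k_d t_c) = (0.271/1.31) × 43.9 × e^(−0.271×1.459) = 0.2069 × 43.9 × 0.6733 = 6.115 mg/L.
Minimum DO = C_s − D_c = 9.99 − 6.115 = 3.875 mg/L.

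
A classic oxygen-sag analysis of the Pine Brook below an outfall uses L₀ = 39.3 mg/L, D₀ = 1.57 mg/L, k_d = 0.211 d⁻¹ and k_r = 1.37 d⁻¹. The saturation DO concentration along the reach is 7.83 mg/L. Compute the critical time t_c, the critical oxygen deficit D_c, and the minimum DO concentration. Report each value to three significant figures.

At the critical point dD/dt = 0, so k_d L₀ e^(−k_d t) = k_r D. Substituting D(t) from the Streeter–Phelps equation and solving for t gives
t_c = ln[(k_r/k_d)(1 − D₀(k_r−k_d)/(k_d L₀))] / (k_r−k_d).
Here k_r−k_d = 1.159 d⁻¹ and 1 − D₀(k_r−k_d)/(k_d L₀) = 1 − 1.57×1.159/(0.211×39.3) = 0.7806, so
t_c = ln(6.493 × 0.7806) / 1.159 = 1.623 / 1.159 = 1.400 d.
D_c = (k_d/k_r) L₀ e^(−k_d t_c) = (0.211/1.37) × 39.3 × e^(−0.211×1.400) = 0.1540 × 39.3 × 0.7442 = 4.504 mg/L.
Minimum DO = C_s − D_c = 7.83 − 4.504 = 3.326 mg/L.

t_c ≈ 1.40 d; D_c ≈ 4.50 mg/L; min DO ≈ 3.33 mg/L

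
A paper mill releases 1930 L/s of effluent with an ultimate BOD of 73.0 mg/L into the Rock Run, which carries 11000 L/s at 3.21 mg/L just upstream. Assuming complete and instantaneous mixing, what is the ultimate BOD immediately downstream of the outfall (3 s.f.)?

13.6 mg/L

Flow-weighted mixing: C = (Q_r C_r + Q_w C_w)/(Q_r + Q_w)
= (11000×3.21 + 1930×73.0)/(11000 + 1930) = 176200/12930 = 13.63 mg/L.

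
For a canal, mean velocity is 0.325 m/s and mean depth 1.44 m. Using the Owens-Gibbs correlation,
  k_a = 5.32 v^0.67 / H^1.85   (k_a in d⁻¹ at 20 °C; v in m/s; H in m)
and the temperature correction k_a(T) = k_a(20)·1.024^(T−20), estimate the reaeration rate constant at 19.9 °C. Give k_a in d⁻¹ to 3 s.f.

k_a ≈ 1.27 d⁻¹

k_a(20) = 5.32 × 0.325^0.67 / 1.44^1.85 = 5.32 × 0.4709 / 1.963 = 1.276 d⁻¹.
k_a(19.9) = 1.276 × 1.024^(19.9−20) = 1.276 × 0.9976 = 1.273 d⁻¹.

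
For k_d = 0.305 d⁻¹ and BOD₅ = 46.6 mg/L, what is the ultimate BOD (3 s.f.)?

L₀ ≈ 59.6 mg/L

BOD₅ = L₀(1 − e^(−5k_d)) ⇒ L₀ = BOD₅ / (1 − e^(−5×0.305))
= 46.6 / (1 − 0.2176) = 46.6 / 0.7824 = 59.56 mg/L.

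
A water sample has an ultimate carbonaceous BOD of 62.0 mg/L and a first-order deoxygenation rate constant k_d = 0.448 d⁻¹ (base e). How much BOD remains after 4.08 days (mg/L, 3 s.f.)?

L_t = L₀ e^(−k_d t) = 62.0 × e^(−0.448×4.08) = 62.0 × 0.1608 = 9.967 mg/L.

L ≈ 9.97 mg/L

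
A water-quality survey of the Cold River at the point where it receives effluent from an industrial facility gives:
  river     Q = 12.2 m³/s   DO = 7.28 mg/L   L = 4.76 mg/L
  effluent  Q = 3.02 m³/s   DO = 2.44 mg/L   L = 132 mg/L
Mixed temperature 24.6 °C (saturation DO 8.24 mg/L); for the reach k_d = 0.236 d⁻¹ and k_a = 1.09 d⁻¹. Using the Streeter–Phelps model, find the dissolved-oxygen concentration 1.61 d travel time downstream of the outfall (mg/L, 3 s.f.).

Mixed DO = (12.2×7.28 + 3.02×2.44)/(12.2+3.02) = 96.18/15.22 = 6.320 mg/L.
Mixed L₀ = (12.2×4.76 + 3.02×132)/(15.22) = 456.7/15.22 = 30.01 mg/L.
Initial deficit D₀ = C_s − DO₀ = 8.24 − 6.320 = 1.920 mg/L.
D(1.61) = [0.236×30.01/(1.09−0.236)](e^(−0.236×1.61) − e^(−1.09×1.61)) + 1.920 e^(−1.09×1.61)
= 8.292 × (0.6839 − 0.1729) + 1.920 × 0.1729 = 4.569 mg/L.
DO = 8.24 − 4.569 = 3.671 mg/L.

DO ≈ 3.67 mg/L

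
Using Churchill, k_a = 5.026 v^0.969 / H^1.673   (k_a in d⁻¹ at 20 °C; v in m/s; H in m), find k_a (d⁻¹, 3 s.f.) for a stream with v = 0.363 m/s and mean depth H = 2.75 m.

k_a ≈ 0.347 d⁻¹

k_a = 5.026 × 0.363^0.969 / 2.75^1.673 = 5.026 × 0.3746 / 5.433 = 0.3466 d⁻¹.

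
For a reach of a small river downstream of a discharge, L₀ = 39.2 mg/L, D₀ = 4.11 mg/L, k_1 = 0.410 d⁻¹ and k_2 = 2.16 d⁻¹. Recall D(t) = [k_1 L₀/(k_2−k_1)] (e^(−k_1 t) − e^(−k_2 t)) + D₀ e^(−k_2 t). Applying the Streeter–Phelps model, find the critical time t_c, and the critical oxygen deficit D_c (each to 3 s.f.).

t_c ≈ 0.610 d; D_c ≈ 5.79 mg/L

With k_2/k_1 = 5.268 and 1 − D₀(k_2−k_1)/(k_1 L₀) = 0.5525,
t_c = ln(5.268 × 0.5525) / (2.16 − 0.410) = ln(2.911) / 1.750 = 1.068/1.750 = 0.6105 d.
D_c = (k_1/k_2) L₀ e^(−k_1 t_c) = (0.410/2.16) × 39.2 × e^(−0.410×0.6105) = 0.1898 × 39.2 × 0.7786 = 5.793 mg/L.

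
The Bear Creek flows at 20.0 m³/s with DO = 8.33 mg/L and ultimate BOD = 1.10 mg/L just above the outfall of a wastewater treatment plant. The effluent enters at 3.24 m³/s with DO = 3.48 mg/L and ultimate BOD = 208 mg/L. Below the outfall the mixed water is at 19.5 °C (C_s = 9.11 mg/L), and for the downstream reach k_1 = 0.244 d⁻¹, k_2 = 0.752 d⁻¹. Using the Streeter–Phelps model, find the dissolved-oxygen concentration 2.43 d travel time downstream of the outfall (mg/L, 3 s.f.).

Mixed DO = (20.0×8.33 + 3.24×3.48)/(20.0+3.24) = 177.9/23.24 = 7.654 mg/L.
Mixed L₀ = (20.0×1.10 + 3.24×208)/(23.24) = 695.9/23.24 = 29.94 mg/L.
Initial deficit D₀ = C_s − DO₀ = 9.11 − 7.654 = 1.456 mg/L.
D(2.43) = [0.244×29.94/(0.752−0.244)](e^(−0.244×2.43) − e^(−0.752×2.43)) + 1.456 e^(−0.752×2.43)
= 14.38 × (0.5527 − 0.1608) + 1.456 × 0.1608 = 5.871 mg/L.
DO = 9.11 − 5.871 = 3.239 mg/L.

DO ≈ 3.24 mg/L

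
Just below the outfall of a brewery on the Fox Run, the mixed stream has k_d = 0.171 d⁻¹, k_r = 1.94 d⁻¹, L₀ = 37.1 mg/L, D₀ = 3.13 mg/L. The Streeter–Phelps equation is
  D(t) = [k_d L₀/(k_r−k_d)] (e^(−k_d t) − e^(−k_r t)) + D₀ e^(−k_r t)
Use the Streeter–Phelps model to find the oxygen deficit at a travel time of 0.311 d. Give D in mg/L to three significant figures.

D ≈ 3.15 mg/L

k_d L₀/(k_r−k_d) = 0.171×37.1/(1.94−0.171) = 6.344/1.769 = 3.586 mg/L.
e^(−k_d t) = e^(−0.171×0.3110) = 0.9482; e^(−k_r t) = e^(−1.94×0.3110) = 0.5470.
D = 3.586 × (0.9482 − 0.5470) + 3.13 × 0.5470 = 1.439 + 1.712 = 3.151 mg/L.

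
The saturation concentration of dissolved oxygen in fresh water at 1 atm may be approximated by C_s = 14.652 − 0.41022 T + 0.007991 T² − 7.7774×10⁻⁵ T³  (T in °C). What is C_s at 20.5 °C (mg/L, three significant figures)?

C_s ≈ 8.93 mg/L

C_s = 14.652 − 0.41022×20.5 + 0.007991×20.5² − 7.7774×10⁻⁵×20.5³ = 8.931 mg/L.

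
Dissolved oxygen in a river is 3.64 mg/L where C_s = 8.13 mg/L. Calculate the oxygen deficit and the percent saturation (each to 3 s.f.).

D = C_s − C = 8.13 − 3.64 = 4.49 mg/L.
% saturation = 3.64/8.13 × 100 = 44.8 %.

D ≈ 4.49 mg/L; 44.8 % saturation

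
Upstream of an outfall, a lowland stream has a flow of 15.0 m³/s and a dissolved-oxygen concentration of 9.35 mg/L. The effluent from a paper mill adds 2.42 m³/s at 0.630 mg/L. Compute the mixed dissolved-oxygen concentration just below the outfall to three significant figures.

8.14 mg/L

Flow-weighted mixing: C = (Q_r C_r + Q_w C_w)/(Q_r + Q_w)
= (15.0×9.35 + 2.42×0.630)/(15.0 + 2.42) = 141.8/17.42 = 8.139 mg/L.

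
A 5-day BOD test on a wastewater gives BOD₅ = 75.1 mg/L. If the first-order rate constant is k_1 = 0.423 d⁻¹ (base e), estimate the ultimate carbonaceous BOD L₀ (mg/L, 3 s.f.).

BOD₅ = L₀(1 − e^(−5k_1)) ⇒ L₀ = BOD₅ / (1 − e^(−5×0.423))
= 75.1 / (1 − 0.1206) = 75.1 / 0.8794 = 85.40 mg/L.

L₀ ≈ 85.4 mg/L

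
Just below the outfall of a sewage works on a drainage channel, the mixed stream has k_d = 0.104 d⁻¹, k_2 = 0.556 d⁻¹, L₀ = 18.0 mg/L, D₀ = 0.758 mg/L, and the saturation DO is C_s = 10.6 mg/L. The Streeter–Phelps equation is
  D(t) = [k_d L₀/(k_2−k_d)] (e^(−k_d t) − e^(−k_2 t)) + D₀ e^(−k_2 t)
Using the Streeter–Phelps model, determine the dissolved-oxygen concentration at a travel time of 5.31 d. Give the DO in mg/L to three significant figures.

k_d L₀/(k_2−k_d) = 0.104×18.0/(0.556−0.104) = 1.872/0.4520 = 4.142 mg/L.
e^(−k_d t) = e^(−0.104×5.310) = 0.5757; e^(−k_2 t) = e^(−0.556×5.310) = 0.05222.
D = 4.142 × (0.5757 − 0.05222) + 0.758 × 0.05222 = 2.168 + 0.03958 = 2.207 mg/L.
DO = C_s − D = 10.6 − 2.207 = 8.393 mg/L.

DO ≈ 8.39 mg/L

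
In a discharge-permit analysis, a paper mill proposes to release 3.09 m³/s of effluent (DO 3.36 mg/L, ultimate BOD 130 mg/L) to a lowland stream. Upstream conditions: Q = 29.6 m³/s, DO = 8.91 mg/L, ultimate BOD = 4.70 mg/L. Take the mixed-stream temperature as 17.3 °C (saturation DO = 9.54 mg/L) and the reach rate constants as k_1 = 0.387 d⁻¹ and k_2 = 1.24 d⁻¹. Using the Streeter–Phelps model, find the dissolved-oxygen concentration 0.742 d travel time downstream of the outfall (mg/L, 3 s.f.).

Mixed DO = (29.6×8.91 + 3.09×3.36)/(29.6+3.09) = 274.1/32.69 = 8.385 mg/L.
Mixed L₀ = (29.6×4.70 + 3.09×130)/(32.69) = 540.8/32.69 = 16.54 mg/L.
Initial deficit D₀ = C_s − DO₀ = 9.54 − 8.385 = 1.155 mg/L.
D(0.742) = [0.387×16.54/(1.24−0.387)](e^(−0.387×0.742) − e^(−1.24×0.742)) + 1.155 e^(−1.24×0.742)
= 7.506 × (0.7504 − 0.3985) + 1.155 × 0.3985 = 3.101 mg/L.
DO = 9.54 − 3.101 = 6.439 mg/L.

DO ≈ 6.44 mg/L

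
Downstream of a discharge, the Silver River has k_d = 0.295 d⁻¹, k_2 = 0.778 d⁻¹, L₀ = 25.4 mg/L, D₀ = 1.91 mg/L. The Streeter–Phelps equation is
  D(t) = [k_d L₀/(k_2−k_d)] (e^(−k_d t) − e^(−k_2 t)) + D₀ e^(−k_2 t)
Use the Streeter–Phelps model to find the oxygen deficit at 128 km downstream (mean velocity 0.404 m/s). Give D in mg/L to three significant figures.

Travel time t = x/v = 128 km / (0.404 m/s) = 128000 m / 0.404 m/s = 316800 s = 3.667 d.
k_d L₀/(k_2−k_d) = 0.295×25.4/(0.778−0.295) = 7.493/0.4830 = 15.51 mg/L.
e^(−k_d t) = e^(−0.295×3.667) = 0.3390; e^(−k_2 t) = e^(−0.778×3.667) = 0.05767.
D = 15.51 × (0.3390 − 0.05767) + 1.91 × 0.05767 = 4.364 + 0.1102 = 4.474 mg/L.

D ≈ 4.47 mg/L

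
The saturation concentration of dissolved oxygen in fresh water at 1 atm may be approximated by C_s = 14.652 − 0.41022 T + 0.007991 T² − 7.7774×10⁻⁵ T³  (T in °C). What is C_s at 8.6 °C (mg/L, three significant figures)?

C_s = 14.652 − 0.41022×8.6 + 0.007991×8.6² − 7.7774×10⁻⁵×8.6³ = 11.67 mg/L.

C_s ≈ 11.7 mg/L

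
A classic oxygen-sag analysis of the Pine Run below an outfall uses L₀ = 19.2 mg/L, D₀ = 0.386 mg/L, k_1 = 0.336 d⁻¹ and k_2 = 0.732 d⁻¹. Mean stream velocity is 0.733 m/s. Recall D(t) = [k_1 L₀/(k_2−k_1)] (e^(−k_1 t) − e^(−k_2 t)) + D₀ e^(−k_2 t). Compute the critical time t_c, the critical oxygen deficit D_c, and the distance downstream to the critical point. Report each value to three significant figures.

t_c ≈ 1.91 d; D_c ≈ 4.65 mg/L; x_c ≈ 121 km

t_c = [1/(k_2−k_1)] ln[(k_2/k_1)(1 − D₀(k_2−k_1)/(k_1 L₀))]
= [1/(0.732−0.336)] ln[(0.732/0.336)(1 − 0.386×0.3960/(0.336×19.2))]
= (1/0.3960) ln[2.179 × 0.9763] = 2.525 × ln(2.127) = 2.525 × 0.7547 = 1.906 d.
L(t_c) = L₀ e^(−k_1 t_c) = 19.2 × 0.5271 = 10.12 mg/L, and at the critical point k_2 D_c = k_1 L, so D_c = (0.336/0.732) × 10.12 = 4.645 mg/L.
x_c = v t_c = 0.733 m/s × 1.906 d × 86400 s/d = 120700 m ≈ 121 km.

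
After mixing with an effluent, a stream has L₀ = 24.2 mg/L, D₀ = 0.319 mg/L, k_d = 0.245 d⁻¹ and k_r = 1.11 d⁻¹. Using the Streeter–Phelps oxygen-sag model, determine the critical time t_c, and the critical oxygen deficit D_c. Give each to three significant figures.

t_c = [1/(k_r−k_d)] ln[(k_r/k_d)(1 − D₀(k_r−k_d)/(k_d L₀))]
= [1/(1.11−0.245)] ln[(1.11/0.245)(1 − 0.319×0.8650/(0.245×24.2))]
= (1/0.8650) ln[4.531 × 0.9535] = 1.156 × ln(4.320) = 1.156 × 1.463 = 1.692 d.
L(t_c) = L₀ e^(−k_d t_c) = 24.2 × 0.6607 = 15.99 mg/L, and at the critical point k_r D_c = k_d L, so D_c = (0.245/1.11) × 15.99 = 3.529 mg/L.

t_c ≈ 1.69 d; D_c ≈ 3.53 mg/L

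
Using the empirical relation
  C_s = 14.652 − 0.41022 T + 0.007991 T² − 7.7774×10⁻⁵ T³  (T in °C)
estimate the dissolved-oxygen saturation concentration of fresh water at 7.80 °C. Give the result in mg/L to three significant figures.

C_s = 14.652 − 0.41022×7.80 + 0.007991×7.80² − 7.7774×10⁻⁵×7.80³ = 11.90 mg/L.

C_s ≈ 11.9 mg/L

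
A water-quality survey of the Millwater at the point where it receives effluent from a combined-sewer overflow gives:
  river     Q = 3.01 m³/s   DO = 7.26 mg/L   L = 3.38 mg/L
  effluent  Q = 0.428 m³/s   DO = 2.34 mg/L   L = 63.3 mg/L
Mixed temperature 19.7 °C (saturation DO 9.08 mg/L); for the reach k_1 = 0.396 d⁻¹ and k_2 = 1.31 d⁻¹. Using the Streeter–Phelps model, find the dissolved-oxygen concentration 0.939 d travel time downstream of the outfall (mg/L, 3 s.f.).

Mixed DO = (3.01×7.26 + 0.428×2.34)/(3.01+0.428) = 22.85/3.438 = 6.648 mg/L.
Mixed L₀ = (3.01×3.38 + 0.428×63.3)/(3.438) = 37.27/3.438 = 10.84 mg/L.
Initial deficit D₀ = C_s − DO₀ = 9.08 − 6.648 = 2.432 mg/L.
D(0.939) = [0.396×10.84/(1.31−0.396)](e^(−0.396×0.939) − e^(−1.31×0.939)) + 2.432 e^(−1.31×0.939)
= 4.696 × (0.6895 − 0.2923) + 2.432 × 0.2923 = 2.576 mg/L.
DO = 9.08 − 2.576 = 6.504 mg/L.

DO ≈ 6.50 mg/L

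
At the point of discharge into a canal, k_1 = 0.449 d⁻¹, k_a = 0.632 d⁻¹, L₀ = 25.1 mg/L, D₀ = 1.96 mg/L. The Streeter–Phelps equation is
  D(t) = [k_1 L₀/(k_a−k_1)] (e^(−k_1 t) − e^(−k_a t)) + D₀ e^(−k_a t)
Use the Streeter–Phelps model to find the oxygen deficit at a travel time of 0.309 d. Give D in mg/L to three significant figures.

k_1 L₀/(k_a−k_1) = 0.449×25.1/(0.632−0.449) = 11.27/0.1830 = 61.58 mg/L.
e^(−k_1 t) = e^(−0.449×0.3090) = 0.8705; e^(−k_a t) = e^(−0.632×0.3090) = 0.8226.
D = 61.58 × (0.8705 − 0.8226) + 1.96 × 0.8226 = 2.947 + 1.612 = 4.559 mg/L.

D ≈ 4.56 mg/L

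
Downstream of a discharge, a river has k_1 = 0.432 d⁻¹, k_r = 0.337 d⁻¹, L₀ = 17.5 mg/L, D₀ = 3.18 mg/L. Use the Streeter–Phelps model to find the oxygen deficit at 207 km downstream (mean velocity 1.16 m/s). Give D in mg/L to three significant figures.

D ≈ 8.65 mg/L

Travel time t = x/v = 207 km / (1.16 m/s) = 207000 m / 1.16 m/s = 178400 s = 2.065 d.
k_1 L₀/(k_r−k_1) = 0.432×17.5/(0.337−0.432) = 7.560/-0.09500 = -79.58 mg/L.
e^(−k_1 t) = e^(−0.432×2.065) = 0.4097; e^(−k_r t) = e^(−0.337×2.065) = 0.4986.
D = -79.58 × (0.4097 − 0.4986) + 3.18 × 0.4986 = 7.069 + 1.585 = 8.654 mg/L.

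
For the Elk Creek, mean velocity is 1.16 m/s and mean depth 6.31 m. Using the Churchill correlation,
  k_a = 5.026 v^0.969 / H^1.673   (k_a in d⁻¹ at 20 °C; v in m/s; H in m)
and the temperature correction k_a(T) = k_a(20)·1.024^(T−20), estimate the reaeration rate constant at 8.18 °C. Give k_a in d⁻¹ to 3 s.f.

k_a ≈ 0.201 d⁻¹

k_a(20) = 5.026 × 1.16^0.969 / 6.31^1.673 = 5.026 × 1.155 / 21.80 = 0.2662 d⁻¹.
k_a(8.18) = 0.2662 × 1.024^(8.18−20) = 0.2662 × 0.7555 = 0.2011 d⁻¹.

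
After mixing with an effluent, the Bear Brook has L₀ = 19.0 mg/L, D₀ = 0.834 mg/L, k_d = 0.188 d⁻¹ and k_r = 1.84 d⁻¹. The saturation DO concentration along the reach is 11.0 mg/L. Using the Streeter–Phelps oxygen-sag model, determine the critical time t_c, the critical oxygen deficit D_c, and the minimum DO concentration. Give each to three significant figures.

t_c = [1/(k_r−k_d)] ln[(k_r/k_d)(1 − D₀(k_r−k_d)/(k_d L₀))]
= [1/(1.84−0.188)] ln[(1.84/0.188)(1 − 0.834×1.652/(0.188×19.0))]
= (1/1.652) ln[9.787 × 0.6143] = 0.6053 × ln(6.012) = 0.6053 × 1.794 = 1.086 d.
D_c = (k_d/k_r) L₀ e^(−k_d t_c) = (0.188/1.84) × 19.0 × e^(−0.188×1.086) = 0.1022 × 19.0 × 0.8154 = 1.583 mg/L.
Minimum DO = C_s − D_c = 11.0 − 1.583 = 9.417 mg/L.

t_c ≈ 1.09 d; D_c ≈ 1.58 mg/L; min DO ≈ 9.42 mg/L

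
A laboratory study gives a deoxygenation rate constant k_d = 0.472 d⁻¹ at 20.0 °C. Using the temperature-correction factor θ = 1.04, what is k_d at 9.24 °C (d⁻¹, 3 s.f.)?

k_d ≈ 0.310 d⁻¹

k_d(T₂) = k_d(T₁) · θ^(T₂−T₁) = 0.472 × 1.04^(9.24−20.0)
= 0.472 × 1.04^-10.8 = 0.472 × 0.6557 = 0.3095 d⁻¹.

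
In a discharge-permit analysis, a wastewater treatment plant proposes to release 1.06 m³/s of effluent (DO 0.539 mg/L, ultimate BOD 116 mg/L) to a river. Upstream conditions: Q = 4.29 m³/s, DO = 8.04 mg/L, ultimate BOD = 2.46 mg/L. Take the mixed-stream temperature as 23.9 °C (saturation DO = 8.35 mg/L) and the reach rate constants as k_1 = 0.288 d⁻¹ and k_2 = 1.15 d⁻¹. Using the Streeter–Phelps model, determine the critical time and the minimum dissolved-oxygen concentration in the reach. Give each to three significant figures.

Mixed DO = (4.29×8.04 + 1.06×0.539)/(4.29+1.06) = 35.06/5.350 = 6.554 mg/L.
Mixed L₀ = (4.29×2.46 + 1.06×116)/(5.350) = 133.5/5.350 = 24.96 mg/L.
Initial deficit D₀ = C_s − DO₀ = 8.35 − 6.554 = 1.796 mg/L.
t_c = (1/0.8620) ln[(1.15/0.288)(1 − 1.796×0.8620/(0.288×24.96))] = 1.160 × ln(3.133) = 1.325 d.
D_c = (0.288/1.15) × 24.96 × e^(−0.288×1.325) = 0.2504 × 24.96 × 0.6828 = 4.267 mg/L.
Minimum DO = 8.35 − 4.267 = 4.083 mg/L.

t_c ≈ 1.32 d; minimum DO ≈ 4.08 mg/L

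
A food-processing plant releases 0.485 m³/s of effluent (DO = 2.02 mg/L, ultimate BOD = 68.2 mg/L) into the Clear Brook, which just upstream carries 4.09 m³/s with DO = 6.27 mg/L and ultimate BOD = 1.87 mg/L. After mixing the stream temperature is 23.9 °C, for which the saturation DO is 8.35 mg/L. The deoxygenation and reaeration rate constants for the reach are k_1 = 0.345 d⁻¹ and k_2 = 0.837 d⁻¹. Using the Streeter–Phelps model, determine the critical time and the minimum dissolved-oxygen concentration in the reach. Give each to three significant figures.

Mixed DO = (4.09×6.27 + 0.485×2.02)/(4.09+0.485) = 26.62/4.575 = 5.819 mg/L.
Mixed L₀ = (4.09×1.87 + 0.485×68.2)/(4.575) = 40.73/4.575 = 8.902 mg/L.
Initial deficit D₀ = C_s − DO₀ = 8.35 − 5.819 = 2.531 mg/L.
t_c = (1/0.4920) ln[(0.837/0.345)(1 − 2.531×0.4920/(0.345×8.902))] = 2.033 × ln(1.443) = 0.7447 d.
D_c = (0.345/0.837) × 8.902 × e^(−0.345×0.7447) = 0.4122 × 8.902 × 0.7734 = 2.838 mg/L.
Minimum DO = 8.35 − 2.838 = 5.512 mg/L.

t_c ≈ 0.745 d; minimum DO ≈ 5.51 mg/L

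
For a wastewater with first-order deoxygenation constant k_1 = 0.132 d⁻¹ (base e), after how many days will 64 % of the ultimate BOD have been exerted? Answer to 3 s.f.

t ≈ 7.74 d

y/L₀ = 1 − e^(−k_1 t) = 0.64 ⇒ e^(−k_1 t) = 0.360
t = −ln(0.360) / 0.132 = 1.022 / 0.132 = 7.740 d.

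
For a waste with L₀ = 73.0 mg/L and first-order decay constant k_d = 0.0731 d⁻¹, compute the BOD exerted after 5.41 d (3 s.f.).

y ≈ 23.8 mg/L

y_t = L₀(1 − e^(−k_d t)) = 73.0 × (1 − e^(−0.0731×5.41))
= 73.0 × (1 − 0.6734) = 73.0 × 0.3266 = 23.84 mg/L.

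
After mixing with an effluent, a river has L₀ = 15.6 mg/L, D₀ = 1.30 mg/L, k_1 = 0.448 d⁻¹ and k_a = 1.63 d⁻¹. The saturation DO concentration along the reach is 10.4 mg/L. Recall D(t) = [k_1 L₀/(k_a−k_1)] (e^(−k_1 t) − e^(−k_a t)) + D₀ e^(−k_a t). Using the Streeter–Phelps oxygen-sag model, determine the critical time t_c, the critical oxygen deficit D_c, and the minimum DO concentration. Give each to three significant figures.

At the critical point dD/dt = 0, so k_1 L₀ e^(−k_1 t) = k_a D. Substituting D(t) from the Streeter–Phelps equation and solving for t gives
t_c = ln[(k_a/k_1)(1 − D₀(k_a−k_1)/(k_1 L₀))] / (k_a−k_1).
Here k_a−k_1 = 1.182 d⁻¹ and 1 − D₀(k_a−k_1)/(k_1 L₀) = 1 − 1.30×1.182/(0.448×15.6) = 0.7801, so
t_c = ln(3.638 × 0.7801) / 1.182 = 1.043 / 1.182 = 0.8826 d.
D_c = (k_1/k_a) L₀ e^(−k_1 t_c) = (0.448/1.63) × 15.6 × e^(−0.448×0.8826) = 0.2748 × 15.6 × 0.6734 = 2.887 mg/L.
Minimum DO = C_s − D_c = 10.4 − 2.887 = 7.513 mg/L.

t_c ≈ 0.883 d; D_c ≈ 2.89 mg/L; min DO ≈ 7.51 mg/L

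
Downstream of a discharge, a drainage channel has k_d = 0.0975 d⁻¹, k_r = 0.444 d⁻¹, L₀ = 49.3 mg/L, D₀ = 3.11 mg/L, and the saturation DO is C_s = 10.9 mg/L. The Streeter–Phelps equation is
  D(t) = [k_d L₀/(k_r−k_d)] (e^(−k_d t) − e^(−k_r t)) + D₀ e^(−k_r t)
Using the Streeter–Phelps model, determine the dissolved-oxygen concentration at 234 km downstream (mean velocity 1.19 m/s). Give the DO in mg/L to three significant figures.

DO ≈ 3.71 mg/L

Travel time t = x/v = 234 km / (1.19 m/s) = 234000 m / 1.19 m/s = 196600 s = 2.276 d.
k_d L₀/(k_r−k_d) = 0.0975×49.3/(0.444−0.0975) = 4.807/0.3465 = 13.87 mg/L.
e^(−k_d t) = e^(−0.0975×2.276) = 0.8010; e^(−k_r t) = e^(−0.444×2.276) = 0.3640.
D = 13.87 × (0.8010 − 0.3640) + 3.11 × 0.3640 = 6.062 + 1.132 = 7.194 mg/L.
DO = C_s − D = 10.9 − 7.194 = 3.706 mg/L.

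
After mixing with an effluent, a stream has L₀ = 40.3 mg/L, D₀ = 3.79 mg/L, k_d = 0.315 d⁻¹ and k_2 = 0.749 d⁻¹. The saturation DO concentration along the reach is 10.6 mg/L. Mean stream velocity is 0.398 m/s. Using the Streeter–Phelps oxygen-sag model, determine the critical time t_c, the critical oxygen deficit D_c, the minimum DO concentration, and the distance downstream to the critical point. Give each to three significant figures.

With k_2/k_d = 2.378 and 1 − D₀(k_2−k_d)/(k_d L₀) = 0.8704,
t_c = ln(2.378 × 0.8704) / (0.749 − 0.315) = ln(2.070) / 0.4340 = 0.7274/0.4340 = 1.676 d.
D_c = (k_d/k_2) L₀ e^(−k_d t_c) = (0.315/0.749) × 40.3 × e^(−0.315×1.676) = 0.4206 × 40.3 × 0.5898 = 9.997 mg/L.
Minimum DO = C_s − D_c = 10.6 − 9.997 = 0.6035 mg/L.
x_c = v t_c = 0.398 m/s × 1.676 d × 86400 s/d = 57630 m ≈ 57.6 km.

t_c ≈ 1.68 d; D_c ≈ 10.0 mg/L; min DO ≈ 0.603 mg/L; x_c ≈ 57.6 km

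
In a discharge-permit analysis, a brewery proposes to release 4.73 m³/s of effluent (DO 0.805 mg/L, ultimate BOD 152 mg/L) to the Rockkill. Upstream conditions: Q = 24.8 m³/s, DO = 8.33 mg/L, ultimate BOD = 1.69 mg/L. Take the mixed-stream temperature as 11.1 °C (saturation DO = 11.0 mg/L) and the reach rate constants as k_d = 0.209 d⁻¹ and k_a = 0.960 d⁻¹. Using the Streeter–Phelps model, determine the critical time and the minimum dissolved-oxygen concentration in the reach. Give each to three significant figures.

Mixed DO = (24.8×8.33 + 4.73×0.805)/(24.8+4.73) = 210.4/29.53 = 7.125 mg/L.
Mixed L₀ = (24.8×1.69 + 4.73×152)/(29.53) = 760.9/29.53 = 25.77 mg/L.
Initial deficit D₀ = C_s − DO₀ = 11.0 − 7.125 = 3.875 mg/L.
t_c = (1/0.7510) ln[(0.960/0.209)(1 − 3.875×0.7510/(0.209×25.77))] = 1.332 × ln(2.111) = 0.9948 d.
D_c = (0.209/0.960) × 25.77 × e^(−0.209×0.9948) = 0.2177 × 25.77 × 0.8123 = 4.556 mg/L.
Minimum DO = 11.0 − 4.556 = 6.444 mg/L.

t_c ≈ 0.995 d; minimum DO ≈ 6.44 mg/L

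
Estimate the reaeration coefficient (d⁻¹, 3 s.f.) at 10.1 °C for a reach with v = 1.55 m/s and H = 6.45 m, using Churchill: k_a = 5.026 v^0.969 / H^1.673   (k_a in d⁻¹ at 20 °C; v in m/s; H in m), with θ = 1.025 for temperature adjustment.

k_a ≈ 0.266 d⁻¹

k_a(20) = 5.026 × 1.55^0.969 / 6.45^1.673 = 5.026 × 1.529 / 22.61 = 0.3398 d⁻¹.
k_a(10.1) = 0.3398 × 1.025^(10.1−20) = 0.3398 × 0.7831 = 0.2661 d⁻¹.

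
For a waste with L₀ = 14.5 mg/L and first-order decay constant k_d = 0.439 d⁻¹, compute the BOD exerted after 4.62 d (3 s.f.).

y_t = L₀(1 − e^(−k_d t)) = 14.5 × (1 − e^(−0.439×4.62))
= 14.5 × (1 − 0.1316) = 14.5 × 0.8684 = 12.59 mg/L.

y ≈ 12.6 mg/L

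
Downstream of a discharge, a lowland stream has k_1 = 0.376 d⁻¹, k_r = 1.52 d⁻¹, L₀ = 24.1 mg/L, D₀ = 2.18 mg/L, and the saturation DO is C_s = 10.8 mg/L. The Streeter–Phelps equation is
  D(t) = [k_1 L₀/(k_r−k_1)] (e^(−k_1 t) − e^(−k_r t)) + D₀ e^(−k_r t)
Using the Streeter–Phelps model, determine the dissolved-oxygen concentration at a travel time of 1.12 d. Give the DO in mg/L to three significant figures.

DO ≈ 6.65 mg/L

k_1 L₀/(k_r−k_1) = 0.376×24.1/(1.52−0.376) = 9.062/1.144 = 7.921 mg/L.
e^(−k_1 t) = e^(−0.376×1.120) = 0.6563; e^(−k_r t) = e^(−1.52×1.120) = 0.1822.
D = 7.921 × (0.6563 − 0.1822) + 2.18 × 0.1822 = 3.755 + 0.3973 = 4.152 mg/L.
DO = C_s − D = 10.8 − 4.152 = 6.648 mg/L.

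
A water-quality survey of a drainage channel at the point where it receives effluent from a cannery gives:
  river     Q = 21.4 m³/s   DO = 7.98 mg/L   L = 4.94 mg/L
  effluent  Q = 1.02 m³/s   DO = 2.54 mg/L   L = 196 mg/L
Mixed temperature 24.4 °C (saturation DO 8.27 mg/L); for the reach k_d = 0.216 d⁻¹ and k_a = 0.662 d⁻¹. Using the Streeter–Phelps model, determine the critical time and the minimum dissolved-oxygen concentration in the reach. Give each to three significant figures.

t_c ≈ 2.32 d; minimum DO ≈ 5.58 mg/L

Mixed DO = (21.4×7.98 + 1.02×2.54)/(21.4+1.02) = 173.4/22.42 = 7.733 mg/L.
Mixed L₀ = (21.4×4.94 + 1.02×196)/(22.42) = 305.6/22.42 = 13.63 mg/L.
Initial deficit D₀ = C_s − DO₀ = 8.27 − 7.733 = 0.5375 mg/L.
t_c = (1/0.4460) ln[(0.662/0.216)(1 − 0.5375×0.4460/(0.216×13.63))] = 2.242 × ln(2.815) = 2.321 d.
D_c = (0.216/0.662) × 13.63 × e^(−0.216×2.321) = 0.3263 × 13.63 × 0.6057 = 2.694 mg/L.
Minimum DO = 8.27 − 2.694 = 5.576 mg/L.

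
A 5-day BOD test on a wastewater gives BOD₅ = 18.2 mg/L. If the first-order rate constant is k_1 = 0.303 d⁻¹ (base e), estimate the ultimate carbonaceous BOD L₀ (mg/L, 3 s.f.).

BOD₅ = L₀(1 − e^(−5k_1)) ⇒ L₀ = BOD₅ / (1 − e^(−5×0.303))
= 18.2 / (1 − 0.2198) = 18.2 / 0.7802 = 23.33 mg/L.

L₀ ≈ 23.3 mg/L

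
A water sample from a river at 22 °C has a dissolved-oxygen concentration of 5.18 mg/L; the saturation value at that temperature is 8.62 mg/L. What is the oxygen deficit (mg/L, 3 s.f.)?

D = C_s − C = 8.62 − 5.18 = 3.44 mg/L.

D ≈ 3.44 mg/L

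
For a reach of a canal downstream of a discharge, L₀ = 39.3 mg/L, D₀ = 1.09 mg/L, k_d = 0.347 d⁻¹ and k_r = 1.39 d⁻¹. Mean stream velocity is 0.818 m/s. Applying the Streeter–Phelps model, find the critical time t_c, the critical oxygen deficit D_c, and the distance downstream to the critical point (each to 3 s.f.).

t_c ≈ 1.25 d; D_c ≈ 6.36 mg/L; x_c ≈ 88.1 km

At the critical point dD/dt = 0, so k_d L₀ e^(−k_d t) = k_r D. Substituting D(t) from the Streeter–Phelps equation and solving for t gives
t_c = ln[(k_r/k_d)(1 − D₀(k_r−k_d)/(k_d L₀))] / (k_r−k_d).
Here k_r−k_d = 1.043 d⁻¹ and 1 − D₀(k_r−k_d)/(k_d L₀) = 1 − 1.09×1.043/(0.347×39.3) = 0.9166, so
t_c = ln(4.006 × 0.9166) / 1.043 = 1.301 / 1.043 = 1.247 d.
L(t_c) = L₀ e^(−k_d t_c) = 39.3 × 0.6487 = 25.50 mg/L, and at the critical point k_r D_c = k_d L, so D_c = (0.347/1.39) × 25.50 = 6.365 mg/L.
x_c = v t_c = 0.818 m/s × 1.247 d × 86400 s/d = 88140 m ≈ 88.1 km.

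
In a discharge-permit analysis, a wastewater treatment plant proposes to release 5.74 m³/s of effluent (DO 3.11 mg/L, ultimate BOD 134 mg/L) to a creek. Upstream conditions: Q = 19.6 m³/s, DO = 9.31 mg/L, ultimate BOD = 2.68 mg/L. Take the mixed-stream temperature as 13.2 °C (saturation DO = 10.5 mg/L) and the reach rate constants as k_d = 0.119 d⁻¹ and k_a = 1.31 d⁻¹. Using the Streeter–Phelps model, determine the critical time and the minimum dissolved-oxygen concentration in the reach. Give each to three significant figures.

t_c ≈ 0.659 d; minimum DO ≈ 7.78 mg/L

Mixed DO = (19.6×9.31 + 5.74×3.11)/(19.6+5.74) = 200.3/25.34 = 7.906 mg/L.
Mixed L₀ = (19.6×2.68 + 5.74×134)/(25.34) = 821.7/25.34 = 32.43 mg/L.
Initial deficit D₀ = C_s − DO₀ = 10.5 − 7.906 = 2.594 mg/L.
t_c = (1/1.191) ln[(1.31/0.119)(1 − 2.594×1.191/(0.119×32.43))] = 0.8396 × ln(2.193) = 0.6594 d.
D_c = (0.119/1.31) × 32.43 × e^(−0.119×0.6594) = 0.09084 × 32.43 × 0.9245 = 2.723 mg/L.
Minimum DO = 10.5 − 2.723 = 7.777 mg/L.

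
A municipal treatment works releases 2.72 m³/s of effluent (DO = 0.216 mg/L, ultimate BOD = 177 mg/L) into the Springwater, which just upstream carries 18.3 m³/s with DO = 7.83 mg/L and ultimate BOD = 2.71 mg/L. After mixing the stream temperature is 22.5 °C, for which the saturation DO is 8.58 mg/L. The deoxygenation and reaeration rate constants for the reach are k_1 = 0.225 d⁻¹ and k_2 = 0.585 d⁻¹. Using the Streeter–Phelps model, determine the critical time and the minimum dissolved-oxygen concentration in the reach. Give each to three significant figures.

Mixed DO = (18.3×7.83 + 2.72×0.216)/(18.3+2.72) = 143.9/21.02 = 6.845 mg/L.
Mixed L₀ = (18.3×2.71 + 2.72×177)/(21.02) = 531.0/21.02 = 25.26 mg/L.
Initial deficit D₀ = C_s − DO₀ = 8.58 − 6.845 = 1.735 mg/L.
t_c = (1/0.3600) ln[(0.585/0.225)(1 − 1.735×0.3600/(0.225×25.26))] = 2.778 × ln(2.314) = 2.331 d.
D_c = (0.225/0.585) × 25.26 × e^(−0.225×2.331) = 0.3846 × 25.26 × 0.5919 = 5.751 mg/L.
Minimum DO = 8.58 − 5.751 = 2.829 mg/L.

t_c ≈ 2.33 d; minimum DO ≈ 2.83 mg/L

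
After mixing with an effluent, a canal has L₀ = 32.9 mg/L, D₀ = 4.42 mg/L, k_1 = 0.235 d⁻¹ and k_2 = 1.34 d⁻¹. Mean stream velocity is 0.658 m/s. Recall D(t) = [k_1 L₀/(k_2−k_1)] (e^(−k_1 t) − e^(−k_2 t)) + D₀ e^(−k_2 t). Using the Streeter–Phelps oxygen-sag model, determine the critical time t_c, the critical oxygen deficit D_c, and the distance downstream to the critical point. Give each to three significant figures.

At the critical point dD/dt = 0, so k_1 L₀ e^(−k_1 t) = k_2 D. Substituting D(t) from the Streeter–Phelps equation and solving for t gives
t_c = ln[(k_2/k_1)(1 − D₀(k_2−k_1)/(k_1 L₀))] / (k_2−k_1).
Here k_2−k_1 = 1.105 d⁻¹ and 1 − D₀(k_2−k_1)/(k_1 L₀) = 1 − 4.42×1.105/(0.235×32.9) = 0.3683, so
t_c = ln(5.702 × 0.3683) / 1.105 = 0.7419 / 1.105 = 0.6714 d.
D_c = (k_1/k_2) L₀ e^(−k_1 t_c) = (0.235/1.34) × 32.9 × e^(−0.235×0.6714) = 0.1754 × 32.9 × 0.8540 = 4.928 mg/L.
x_c = v t_c = 0.658 m/s × 0.6714 d × 86400 s/d = 38170 m ≈ 38.2 km.

t_c ≈ 0.671 d; D_c ≈ 4.93 mg/L; x_c ≈ 38.2 km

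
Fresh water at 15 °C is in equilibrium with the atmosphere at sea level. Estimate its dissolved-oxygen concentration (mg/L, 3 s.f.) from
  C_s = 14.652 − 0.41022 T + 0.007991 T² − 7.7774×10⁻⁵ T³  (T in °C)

C_s = 14.652 − 0.41022×15 + 0.007991×15² − 7.7774×10⁻⁵×15³ = 10.03 mg/L.

C_s ≈ 10.0 mg/L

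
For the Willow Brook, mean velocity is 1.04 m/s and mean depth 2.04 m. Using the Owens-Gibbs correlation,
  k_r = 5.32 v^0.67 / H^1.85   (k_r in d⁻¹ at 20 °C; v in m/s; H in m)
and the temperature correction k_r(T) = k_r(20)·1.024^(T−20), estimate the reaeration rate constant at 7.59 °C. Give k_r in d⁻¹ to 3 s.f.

k_r ≈ 1.09 d⁻¹

k_r(20) = 5.32 × 1.04^0.67 / 2.04^1.85 = 5.32 × 1.027 / 3.740 = 1.461 d⁻¹.
k_r(7.59) = 1.461 × 1.024^(7.59−20) = 1.461 × 0.7450 = 1.088 d⁻¹.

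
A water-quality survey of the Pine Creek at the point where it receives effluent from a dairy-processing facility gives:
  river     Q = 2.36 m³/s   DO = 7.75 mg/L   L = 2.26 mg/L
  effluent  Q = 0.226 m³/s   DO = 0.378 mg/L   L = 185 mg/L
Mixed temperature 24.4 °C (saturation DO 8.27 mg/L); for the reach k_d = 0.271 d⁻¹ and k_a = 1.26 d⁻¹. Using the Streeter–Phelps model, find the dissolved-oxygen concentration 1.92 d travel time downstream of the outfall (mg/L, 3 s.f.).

DO ≈ 5.64 mg/L

Mixed DO = (2.36×7.75 + 0.226×0.378)/(2.36+0.226) = 18.38/2.586 = 7.106 mg/L.
Mixed L₀ = (2.36×2.26 + 0.226×185)/(2.586) = 47.14/2.586 = 18.23 mg/L.
Initial deficit D₀ = C_s − DO₀ = 8.27 − 7.106 = 1.164 mg/L.
D(1.92) = [0.271×18.23/(1.26−0.271)](e^(−0.271×1.92) − e^(−1.26×1.92)) + 1.164 e^(−1.26×1.92)
= 4.995 × (0.5943 − 0.08899) + 1.164 × 0.08899 = 2.628 mg/L.
DO = 8.27 − 2.628 = 5.642 mg/L.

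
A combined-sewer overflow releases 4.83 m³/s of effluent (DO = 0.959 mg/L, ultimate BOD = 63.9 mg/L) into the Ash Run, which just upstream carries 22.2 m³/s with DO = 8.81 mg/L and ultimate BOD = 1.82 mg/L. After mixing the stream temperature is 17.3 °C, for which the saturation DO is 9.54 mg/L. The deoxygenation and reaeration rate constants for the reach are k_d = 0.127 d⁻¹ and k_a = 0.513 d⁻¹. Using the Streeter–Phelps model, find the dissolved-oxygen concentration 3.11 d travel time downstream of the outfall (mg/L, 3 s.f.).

Mixed DO = (22.2×8.81 + 4.83×0.959)/(22.2+4.83) = 200.2/27.03 = 7.407 mg/L.
Mixed L₀ = (22.2×1.82 + 4.83×63.9)/(27.03) = 349.0/27.03 = 12.91 mg/L.
Initial deficit D₀ = C_s − DO₀ = 9.54 − 7.407 = 2.133 mg/L.
D(3.11) = [0.127×12.91/(0.513−0.127)](e^(−0.127×3.11) − e^(−0.513×3.11)) + 2.133 e^(−0.513×3.11)
= 4.249 × (0.6737 − 0.2028) + 2.133 × 0.2028 = 2.433 mg/L.
DO = 9.54 − 2.433 = 7.107 mg/L.

DO ≈ 7.11 mg/L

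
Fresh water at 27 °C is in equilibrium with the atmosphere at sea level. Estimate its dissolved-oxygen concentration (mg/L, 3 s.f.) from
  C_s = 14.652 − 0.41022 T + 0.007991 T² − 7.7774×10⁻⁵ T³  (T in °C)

C_s ≈ 7.87 mg/L

C_s = 14.652 − 0.41022×27 + 0.007991×27² − 7.7774×10⁻⁵×27³ = 7.871 mg/L.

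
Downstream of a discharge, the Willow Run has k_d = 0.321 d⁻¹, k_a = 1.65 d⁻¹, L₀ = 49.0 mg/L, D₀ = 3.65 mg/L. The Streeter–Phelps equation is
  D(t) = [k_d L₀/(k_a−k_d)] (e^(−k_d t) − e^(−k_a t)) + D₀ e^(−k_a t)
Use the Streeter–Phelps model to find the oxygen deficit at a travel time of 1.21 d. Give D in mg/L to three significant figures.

k_d L₀/(k_a−k_d) = 0.321×49.0/(1.65−0.321) = 15.73/1.329 = 11.84 mg/L.
e^(−k_d t) = e^(−0.321×1.210) = 0.6781; e^(−k_a t) = e^(−1.65×1.210) = 0.1358.
D = 11.84 × (0.6781 − 0.1358) + 3.65 × 0.1358 = 6.419 + 0.4957 = 6.914 mg/L.

D ≈ 6.91 mg/L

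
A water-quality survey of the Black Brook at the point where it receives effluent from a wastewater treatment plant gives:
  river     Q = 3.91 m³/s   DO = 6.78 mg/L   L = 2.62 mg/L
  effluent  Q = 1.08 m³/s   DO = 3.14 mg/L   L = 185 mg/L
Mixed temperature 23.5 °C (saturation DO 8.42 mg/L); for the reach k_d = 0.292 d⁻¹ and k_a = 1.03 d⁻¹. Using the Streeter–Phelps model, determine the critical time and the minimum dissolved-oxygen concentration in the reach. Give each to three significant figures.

Mixed DO = (3.91×6.78 + 1.08×3.14)/(3.91+1.08) = 29.90/4.990 = 5.992 mg/L.
Mixed L₀ = (3.91×2.62 + 1.08×185)/(4.990) = 210.0/4.990 = 42.09 mg/L.
Initial deficit D₀ = C_s − DO₀ = 8.42 − 5.992 = 2.428 mg/L.
t_c = (1/0.7380) ln[(1.03/0.292)(1 − 2.428×0.7380/(0.292×42.09))] = 1.355 × ln(3.013) = 1.495 d.
D_c = (0.292/1.03) × 42.09 × e^(−0.292×1.495) = 0.2835 × 42.09 × 0.6463 = 7.713 mg/L.
Minimum DO = 8.42 − 7.713 = 0.7070 mg/L.

t_c ≈ 1.49 d; minimum DO ≈ 0.707 mg/L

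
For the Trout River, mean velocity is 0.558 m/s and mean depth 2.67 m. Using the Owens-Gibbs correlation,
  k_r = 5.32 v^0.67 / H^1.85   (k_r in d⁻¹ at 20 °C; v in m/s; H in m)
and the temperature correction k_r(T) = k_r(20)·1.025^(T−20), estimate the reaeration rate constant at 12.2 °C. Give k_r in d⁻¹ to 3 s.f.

k_r ≈ 0.482 d⁻¹

k_r(20) = 5.32 × 0.558^0.67 / 2.67^1.85 = 5.32 × 0.6765 / 6.152 = 0.5849 d⁻¹.
k_r(12.2) = 0.5849 × 1.025^(12.2−20) = 0.5849 × 0.8248 = 0.4825 d⁻¹.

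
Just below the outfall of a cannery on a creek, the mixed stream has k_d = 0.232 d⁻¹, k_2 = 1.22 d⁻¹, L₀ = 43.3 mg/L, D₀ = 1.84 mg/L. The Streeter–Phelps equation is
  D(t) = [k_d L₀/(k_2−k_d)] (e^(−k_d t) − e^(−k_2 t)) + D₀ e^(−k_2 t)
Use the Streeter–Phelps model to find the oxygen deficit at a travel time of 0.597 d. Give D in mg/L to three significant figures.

D ≈ 4.83 mg/L

k_d L₀/(k_2−k_d) = 0.232×43.3/(1.22−0.232) = 10.05/0.9880 = 10.17 mg/L.
e^(−k_d t) = e^(−0.232×0.5970) = 0.8707; e^(−k_2 t) = e^(−1.22×0.5970) = 0.4827.
D = 10.17 × (0.8707 − 0.4827) + 1.84 × 0.4827 = 3.945 + 0.8882 = 4.833 mg/L.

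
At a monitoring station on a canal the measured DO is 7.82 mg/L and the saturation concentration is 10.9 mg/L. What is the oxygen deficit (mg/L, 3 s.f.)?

D = C_s − C = 10.9 − 7.82 = 3.08 mg/L.

D ≈ 3.08 mg/L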